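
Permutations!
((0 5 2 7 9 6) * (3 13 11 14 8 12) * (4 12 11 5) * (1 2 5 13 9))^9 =(14)(0 3)(4 9)(6 12)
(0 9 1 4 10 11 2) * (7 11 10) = (0 9 1 4 7 11 2) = [9, 4, 0, 3, 7, 5, 6, 11, 8, 1, 10, 2]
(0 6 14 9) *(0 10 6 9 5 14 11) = (0 9 10 6 11)(5 14) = [9, 1, 2, 3, 4, 14, 11, 7, 8, 10, 6, 0, 12, 13, 5]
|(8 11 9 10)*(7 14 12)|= 12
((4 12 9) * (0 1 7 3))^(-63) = (12)(0 1 7 3)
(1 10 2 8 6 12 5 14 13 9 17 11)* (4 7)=(1 10 2 8 6 12 5 14 13 9 17 11)(4 7)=[0, 10, 8, 3, 7, 14, 12, 4, 6, 17, 2, 1, 5, 9, 13, 15, 16, 11]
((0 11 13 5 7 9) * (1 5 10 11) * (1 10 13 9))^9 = (13)(0 10 11 9)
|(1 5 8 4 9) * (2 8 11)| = |(1 5 11 2 8 4 9)| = 7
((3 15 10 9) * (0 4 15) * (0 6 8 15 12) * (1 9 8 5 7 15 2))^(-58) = ((0 4 12)(1 9 3 6 5 7 15 10 8 2))^(-58) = (0 12 4)(1 3 5 15 8)(2 9 6 7 10)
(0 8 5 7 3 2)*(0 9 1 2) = (0 8 5 7 3)(1 2 9) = [8, 2, 9, 0, 4, 7, 6, 3, 5, 1]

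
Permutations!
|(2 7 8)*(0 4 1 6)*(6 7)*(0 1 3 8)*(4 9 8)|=14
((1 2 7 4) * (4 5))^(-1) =(1 4 5 7 2)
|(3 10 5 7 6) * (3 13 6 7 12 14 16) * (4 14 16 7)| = 30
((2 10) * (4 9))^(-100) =((2 10)(4 9))^(-100) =(10)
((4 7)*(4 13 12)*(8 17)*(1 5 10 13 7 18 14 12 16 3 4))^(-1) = (1 12 14 18 4 3 16 13 10 5)(8 17)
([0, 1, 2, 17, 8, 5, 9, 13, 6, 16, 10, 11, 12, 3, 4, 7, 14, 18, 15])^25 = [0, 1, 2, 17, 8, 5, 9, 13, 6, 16, 10, 11, 12, 3, 4, 7, 14, 18, 15]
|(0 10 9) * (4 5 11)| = |(0 10 9)(4 5 11)| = 3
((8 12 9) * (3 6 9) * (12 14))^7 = (3 6 9 8 14 12)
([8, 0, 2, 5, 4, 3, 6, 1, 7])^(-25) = [1, 7, 2, 5, 4, 3, 6, 8, 0]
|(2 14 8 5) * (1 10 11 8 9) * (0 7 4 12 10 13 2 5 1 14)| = |(0 7 4 12 10 11 8 1 13 2)(9 14)| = 10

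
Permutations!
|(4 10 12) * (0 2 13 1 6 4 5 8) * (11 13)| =|(0 2 11 13 1 6 4 10 12 5 8)| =11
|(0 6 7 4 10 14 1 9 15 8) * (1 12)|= |(0 6 7 4 10 14 12 1 9 15 8)|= 11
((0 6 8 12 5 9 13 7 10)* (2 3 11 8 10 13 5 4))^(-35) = (0 6 10)(2 3 11 8 12 4)(5 9)(7 13)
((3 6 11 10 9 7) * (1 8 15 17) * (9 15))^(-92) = ((1 8 9 7 3 6 11 10 15 17))^(-92) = (1 15 11 3 9)(6 7 8 17 10)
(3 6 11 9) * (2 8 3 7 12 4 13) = [0, 1, 8, 6, 13, 5, 11, 12, 3, 7, 10, 9, 4, 2] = (2 8 3 6 11 9 7 12 4 13)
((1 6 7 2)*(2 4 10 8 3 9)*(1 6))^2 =((2 6 7 4 10 8 3 9))^2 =(2 7 10 3)(4 8 9 6)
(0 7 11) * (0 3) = [7, 1, 2, 0, 4, 5, 6, 11, 8, 9, 10, 3] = (0 7 11 3)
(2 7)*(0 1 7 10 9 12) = (0 1 7 2 10 9 12) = [1, 7, 10, 3, 4, 5, 6, 2, 8, 12, 9, 11, 0]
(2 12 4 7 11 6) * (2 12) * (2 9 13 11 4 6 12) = (2 9 13 11 12 6)(4 7) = [0, 1, 9, 3, 7, 5, 2, 4, 8, 13, 10, 12, 6, 11]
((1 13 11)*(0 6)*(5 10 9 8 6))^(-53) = (0 5 10 9 8 6)(1 13 11)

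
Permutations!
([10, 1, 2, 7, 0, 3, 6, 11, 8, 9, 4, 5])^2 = (0 4 10)(3 11)(5 7)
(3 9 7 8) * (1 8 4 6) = (1 8 3 9 7 4 6) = [0, 8, 2, 9, 6, 5, 1, 4, 3, 7]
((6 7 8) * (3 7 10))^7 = ((3 7 8 6 10))^7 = (3 8 10 7 6)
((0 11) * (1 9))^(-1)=(0 11)(1 9)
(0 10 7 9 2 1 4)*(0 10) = [0, 4, 1, 3, 10, 5, 6, 9, 8, 2, 7] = (1 4 10 7 9 2)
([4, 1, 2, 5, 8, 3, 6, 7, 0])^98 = (0 8 4)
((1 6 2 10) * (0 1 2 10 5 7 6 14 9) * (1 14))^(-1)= (0 9 14)(2 10 6 7 5)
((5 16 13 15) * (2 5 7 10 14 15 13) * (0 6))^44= (2 16 5)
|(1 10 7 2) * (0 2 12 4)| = |(0 2 1 10 7 12 4)| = 7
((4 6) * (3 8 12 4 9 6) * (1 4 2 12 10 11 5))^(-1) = (1 5 11 10 8 3 4)(2 12)(6 9)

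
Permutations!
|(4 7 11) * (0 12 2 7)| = |(0 12 2 7 11 4)| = 6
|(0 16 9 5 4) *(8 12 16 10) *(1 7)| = 8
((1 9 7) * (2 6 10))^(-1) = ((1 9 7)(2 6 10))^(-1) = (1 7 9)(2 10 6)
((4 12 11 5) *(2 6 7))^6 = (4 11)(5 12)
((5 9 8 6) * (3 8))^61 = (3 8 6 5 9)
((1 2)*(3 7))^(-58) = (7)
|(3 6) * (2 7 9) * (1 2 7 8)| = 6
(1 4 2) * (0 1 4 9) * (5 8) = (0 1 9)(2 4)(5 8) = [1, 9, 4, 3, 2, 8, 6, 7, 5, 0]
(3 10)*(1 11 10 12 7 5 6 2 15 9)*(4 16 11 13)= (1 13 4 16 11 10 3 12 7 5 6 2 15 9)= [0, 13, 15, 12, 16, 6, 2, 5, 8, 1, 3, 10, 7, 4, 14, 9, 11]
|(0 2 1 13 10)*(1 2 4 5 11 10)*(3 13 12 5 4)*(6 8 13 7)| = 11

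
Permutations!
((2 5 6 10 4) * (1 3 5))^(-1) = (1 2 4 10 6 5 3)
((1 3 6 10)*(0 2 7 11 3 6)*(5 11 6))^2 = (0 7 10 5 3 2 6 1 11)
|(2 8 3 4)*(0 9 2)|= |(0 9 2 8 3 4)|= 6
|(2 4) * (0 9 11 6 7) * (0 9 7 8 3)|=|(0 7 9 11 6 8 3)(2 4)|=14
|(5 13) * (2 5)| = |(2 5 13)| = 3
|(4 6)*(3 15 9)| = 6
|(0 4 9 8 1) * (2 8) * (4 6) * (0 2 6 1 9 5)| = 8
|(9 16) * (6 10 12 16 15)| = |(6 10 12 16 9 15)| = 6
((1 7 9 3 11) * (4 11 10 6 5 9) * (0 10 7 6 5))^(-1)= ((0 10 5 9 3 7 4 11 1 6))^(-1)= (0 6 1 11 4 7 3 9 5 10)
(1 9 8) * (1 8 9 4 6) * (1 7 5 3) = (9)(1 4 6 7 5 3) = [0, 4, 2, 1, 6, 3, 7, 5, 8, 9]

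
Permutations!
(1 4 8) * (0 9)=(0 9)(1 4 8)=[9, 4, 2, 3, 8, 5, 6, 7, 1, 0]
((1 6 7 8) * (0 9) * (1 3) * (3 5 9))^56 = (9)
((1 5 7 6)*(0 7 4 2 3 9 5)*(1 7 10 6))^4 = (0 1 7 6 10)(2 4 5 9 3)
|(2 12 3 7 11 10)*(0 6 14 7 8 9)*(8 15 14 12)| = 12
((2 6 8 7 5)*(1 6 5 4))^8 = (1 7 6 4 8)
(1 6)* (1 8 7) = (1 6 8 7) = [0, 6, 2, 3, 4, 5, 8, 1, 7]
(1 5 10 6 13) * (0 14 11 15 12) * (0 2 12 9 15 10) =(0 14 11 10 6 13 1 5)(2 12)(9 15) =[14, 5, 12, 3, 4, 0, 13, 7, 8, 15, 6, 10, 2, 1, 11, 9]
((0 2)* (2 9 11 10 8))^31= ((0 9 11 10 8 2))^31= (0 9 11 10 8 2)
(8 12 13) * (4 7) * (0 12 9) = (0 12 13 8 9)(4 7) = [12, 1, 2, 3, 7, 5, 6, 4, 9, 0, 10, 11, 13, 8]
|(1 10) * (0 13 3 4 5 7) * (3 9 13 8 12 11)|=|(0 8 12 11 3 4 5 7)(1 10)(9 13)|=8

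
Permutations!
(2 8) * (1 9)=(1 9)(2 8)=[0, 9, 8, 3, 4, 5, 6, 7, 2, 1]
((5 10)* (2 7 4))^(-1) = ((2 7 4)(5 10))^(-1) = (2 4 7)(5 10)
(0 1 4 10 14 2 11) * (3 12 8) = (0 1 4 10 14 2 11)(3 12 8) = [1, 4, 11, 12, 10, 5, 6, 7, 3, 9, 14, 0, 8, 13, 2]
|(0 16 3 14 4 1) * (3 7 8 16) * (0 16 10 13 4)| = |(0 3 14)(1 16 7 8 10 13 4)| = 21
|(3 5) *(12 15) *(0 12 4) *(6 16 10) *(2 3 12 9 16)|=11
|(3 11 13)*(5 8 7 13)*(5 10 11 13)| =|(3 13)(5 8 7)(10 11)| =6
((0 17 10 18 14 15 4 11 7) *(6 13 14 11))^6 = ((0 17 10 18 11 7)(4 6 13 14 15))^6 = (18)(4 6 13 14 15)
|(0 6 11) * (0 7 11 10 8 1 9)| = |(0 6 10 8 1 9)(7 11)| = 6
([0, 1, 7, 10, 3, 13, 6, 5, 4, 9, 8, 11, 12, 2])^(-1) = [0, 1, 13, 4, 8, 7, 6, 2, 10, 9, 3, 11, 12, 5]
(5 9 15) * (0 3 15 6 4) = (0 3 15 5 9 6 4) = [3, 1, 2, 15, 0, 9, 4, 7, 8, 6, 10, 11, 12, 13, 14, 5]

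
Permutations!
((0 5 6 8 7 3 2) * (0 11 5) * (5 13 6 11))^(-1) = ((2 5 11 13 6 8 7 3))^(-1) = (2 3 7 8 6 13 11 5)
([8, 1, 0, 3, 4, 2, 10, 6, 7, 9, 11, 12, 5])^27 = [0, 1, 2, 3, 4, 5, 6, 7, 8, 9, 10, 11, 12]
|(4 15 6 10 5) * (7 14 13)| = |(4 15 6 10 5)(7 14 13)| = 15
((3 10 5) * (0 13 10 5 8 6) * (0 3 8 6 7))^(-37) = (0 6 8 13 3 7 10 5)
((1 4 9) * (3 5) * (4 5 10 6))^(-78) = ((1 5 3 10 6 4 9))^(-78) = (1 9 4 6 10 3 5)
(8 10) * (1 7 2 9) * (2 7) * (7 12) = [0, 2, 9, 3, 4, 5, 6, 12, 10, 1, 8, 11, 7] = (1 2 9)(7 12)(8 10)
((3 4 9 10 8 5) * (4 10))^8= (10)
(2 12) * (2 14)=(2 12 14)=[0, 1, 12, 3, 4, 5, 6, 7, 8, 9, 10, 11, 14, 13, 2]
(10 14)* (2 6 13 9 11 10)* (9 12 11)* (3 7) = (2 6 13 12 11 10 14)(3 7) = [0, 1, 6, 7, 4, 5, 13, 3, 8, 9, 14, 10, 11, 12, 2]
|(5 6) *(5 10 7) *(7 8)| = |(5 6 10 8 7)| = 5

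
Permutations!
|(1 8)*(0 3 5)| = 6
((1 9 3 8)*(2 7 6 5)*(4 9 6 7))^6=((1 6 5 2 4 9 3 8))^6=(1 3 4 5)(2 6 8 9)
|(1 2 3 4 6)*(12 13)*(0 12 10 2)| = 9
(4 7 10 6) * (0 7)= (0 7 10 6 4)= [7, 1, 2, 3, 0, 5, 4, 10, 8, 9, 6]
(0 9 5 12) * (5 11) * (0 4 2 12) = (0 9 11 5)(2 12 4) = [9, 1, 12, 3, 2, 0, 6, 7, 8, 11, 10, 5, 4]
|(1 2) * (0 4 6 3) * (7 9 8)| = 12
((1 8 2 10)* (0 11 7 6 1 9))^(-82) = (0 9 10 2 8 1 6 7 11)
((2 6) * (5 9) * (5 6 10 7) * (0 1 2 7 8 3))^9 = ((0 1 2 10 8 3)(5 9 6 7))^9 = (0 10)(1 8)(2 3)(5 9 6 7)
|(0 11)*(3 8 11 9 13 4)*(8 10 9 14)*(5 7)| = 20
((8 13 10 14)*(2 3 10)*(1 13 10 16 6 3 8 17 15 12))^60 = (1 17 8)(2 12 14)(10 13 15)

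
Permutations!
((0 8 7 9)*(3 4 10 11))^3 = (0 9 7 8)(3 11 10 4)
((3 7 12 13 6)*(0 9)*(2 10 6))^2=(2 6 7 13 10 3 12)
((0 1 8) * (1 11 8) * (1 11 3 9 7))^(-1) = ((0 3 9 7 1 11 8))^(-1) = (0 8 11 1 7 9 3)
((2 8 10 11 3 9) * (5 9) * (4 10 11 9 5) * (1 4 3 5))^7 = ((1 4 10 9 2 8 11 5))^7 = (1 5 11 8 2 9 10 4)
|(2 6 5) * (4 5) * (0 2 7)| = 6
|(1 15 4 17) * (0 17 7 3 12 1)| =|(0 17)(1 15 4 7 3 12)| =6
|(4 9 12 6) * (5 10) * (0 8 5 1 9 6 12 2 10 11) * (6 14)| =12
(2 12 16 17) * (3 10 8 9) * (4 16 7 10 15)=(2 12 7 10 8 9 3 15 4 16 17)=[0, 1, 12, 15, 16, 5, 6, 10, 9, 3, 8, 11, 7, 13, 14, 4, 17, 2]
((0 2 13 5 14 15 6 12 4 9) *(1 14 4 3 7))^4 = ((0 2 13 5 4 9)(1 14 15 6 12 3 7))^4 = (0 4 13)(1 12 14 3 15 7 6)(2 9 5)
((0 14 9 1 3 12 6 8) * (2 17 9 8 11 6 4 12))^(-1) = ((0 14 8)(1 3 2 17 9)(4 12)(6 11))^(-1) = (0 8 14)(1 9 17 2 3)(4 12)(6 11)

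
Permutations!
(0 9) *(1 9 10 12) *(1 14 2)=(0 10 12 14 2 1 9)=[10, 9, 1, 3, 4, 5, 6, 7, 8, 0, 12, 11, 14, 13, 2]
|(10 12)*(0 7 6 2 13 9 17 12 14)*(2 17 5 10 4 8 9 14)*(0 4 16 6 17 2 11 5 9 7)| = |(2 13 14 4 8 7 17 12 16 6)(5 10 11)| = 30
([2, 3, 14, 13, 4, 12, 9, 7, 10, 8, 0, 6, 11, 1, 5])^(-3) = (0 9 12 2 8 11 14 10 6 5)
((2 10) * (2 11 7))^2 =((2 10 11 7))^2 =(2 11)(7 10)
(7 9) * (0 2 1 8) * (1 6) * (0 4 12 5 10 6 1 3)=(0 2 1 8 4 12 5 10 6 3)(7 9)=[2, 8, 1, 0, 12, 10, 3, 9, 4, 7, 6, 11, 5]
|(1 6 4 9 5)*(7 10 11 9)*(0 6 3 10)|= |(0 6 4 7)(1 3 10 11 9 5)|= 12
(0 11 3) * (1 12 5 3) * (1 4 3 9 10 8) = [11, 12, 2, 0, 3, 9, 6, 7, 1, 10, 8, 4, 5] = (0 11 4 3)(1 12 5 9 10 8)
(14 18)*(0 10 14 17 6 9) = (0 10 14 18 17 6 9) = [10, 1, 2, 3, 4, 5, 9, 7, 8, 0, 14, 11, 12, 13, 18, 15, 16, 6, 17]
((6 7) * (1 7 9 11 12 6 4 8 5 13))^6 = ((1 7 4 8 5 13)(6 9 11 12))^6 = (13)(6 11)(9 12)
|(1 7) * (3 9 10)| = |(1 7)(3 9 10)| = 6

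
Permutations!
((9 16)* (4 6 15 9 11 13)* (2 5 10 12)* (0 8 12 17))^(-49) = (17)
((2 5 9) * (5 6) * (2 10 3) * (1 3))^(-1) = ((1 3 2 6 5 9 10))^(-1) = (1 10 9 5 6 2 3)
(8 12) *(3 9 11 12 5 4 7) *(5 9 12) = (3 12 8 9 11 5 4 7) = [0, 1, 2, 12, 7, 4, 6, 3, 9, 11, 10, 5, 8]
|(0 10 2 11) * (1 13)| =|(0 10 2 11)(1 13)| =4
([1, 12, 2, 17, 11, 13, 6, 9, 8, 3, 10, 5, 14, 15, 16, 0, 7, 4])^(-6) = [17, 4, 2, 1, 14, 7, 6, 15, 8, 0, 10, 16, 11, 9, 5, 3, 13, 12]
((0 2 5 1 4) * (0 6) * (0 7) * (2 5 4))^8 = (0 5 1 2 4 6 7)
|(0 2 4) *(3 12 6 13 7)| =|(0 2 4)(3 12 6 13 7)| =15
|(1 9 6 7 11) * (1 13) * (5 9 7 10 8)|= 20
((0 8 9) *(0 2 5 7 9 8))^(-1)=((2 5 7 9))^(-1)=(2 9 7 5)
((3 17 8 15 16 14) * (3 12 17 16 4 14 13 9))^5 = (3 16 13 9)(4 15 8 17 12 14)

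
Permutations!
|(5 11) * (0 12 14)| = 6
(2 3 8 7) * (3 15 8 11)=(2 15 8 7)(3 11)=[0, 1, 15, 11, 4, 5, 6, 2, 7, 9, 10, 3, 12, 13, 14, 8]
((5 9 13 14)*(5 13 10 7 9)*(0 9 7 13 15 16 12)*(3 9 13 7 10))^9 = ((0 13 14 15 16 12)(3 9)(7 10))^9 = (0 15)(3 9)(7 10)(12 14)(13 16)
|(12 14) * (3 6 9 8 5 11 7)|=|(3 6 9 8 5 11 7)(12 14)|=14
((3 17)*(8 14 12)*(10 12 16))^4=(17)(8 12 10 16 14)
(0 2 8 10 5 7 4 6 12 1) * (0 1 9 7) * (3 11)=(0 2 8 10 5)(3 11)(4 6 12 9 7)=[2, 1, 8, 11, 6, 0, 12, 4, 10, 7, 5, 3, 9]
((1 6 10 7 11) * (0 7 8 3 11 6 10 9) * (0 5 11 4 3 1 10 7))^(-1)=(1 8 10 11 5 9 6 7)(3 4)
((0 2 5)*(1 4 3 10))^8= (10)(0 5 2)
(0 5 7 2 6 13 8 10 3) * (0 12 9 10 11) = [5, 1, 6, 12, 4, 7, 13, 2, 11, 10, 3, 0, 9, 8] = (0 5 7 2 6 13 8 11)(3 12 9 10)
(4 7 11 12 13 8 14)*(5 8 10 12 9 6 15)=(4 7 11 9 6 15 5 8 14)(10 12 13)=[0, 1, 2, 3, 7, 8, 15, 11, 14, 6, 12, 9, 13, 10, 4, 5]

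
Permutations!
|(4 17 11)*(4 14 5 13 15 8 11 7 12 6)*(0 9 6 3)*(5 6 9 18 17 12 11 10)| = 10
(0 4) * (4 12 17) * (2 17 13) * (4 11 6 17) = (0 12 13 2 4)(6 17 11) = [12, 1, 4, 3, 0, 5, 17, 7, 8, 9, 10, 6, 13, 2, 14, 15, 16, 11]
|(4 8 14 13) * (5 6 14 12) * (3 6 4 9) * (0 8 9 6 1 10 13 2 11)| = |(0 8 12 5 4 9 3 1 10 13 6 14 2 11)| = 14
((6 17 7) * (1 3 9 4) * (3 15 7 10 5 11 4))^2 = (1 7 17 5 4 15 6 10 11)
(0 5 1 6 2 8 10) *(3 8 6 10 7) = (0 5 1 10)(2 6)(3 8 7) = [5, 10, 6, 8, 4, 1, 2, 3, 7, 9, 0]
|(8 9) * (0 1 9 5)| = 5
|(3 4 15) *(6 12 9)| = 3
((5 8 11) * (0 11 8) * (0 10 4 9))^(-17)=((0 11 5 10 4 9))^(-17)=(0 11 5 10 4 9)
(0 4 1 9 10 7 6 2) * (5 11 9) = (0 4 1 5 11 9 10 7 6 2) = [4, 5, 0, 3, 1, 11, 2, 6, 8, 10, 7, 9]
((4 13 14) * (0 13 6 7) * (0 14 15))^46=(0 13 15)(4 7)(6 14)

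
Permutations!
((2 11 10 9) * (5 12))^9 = (2 11 10 9)(5 12)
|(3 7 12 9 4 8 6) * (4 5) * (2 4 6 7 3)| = 8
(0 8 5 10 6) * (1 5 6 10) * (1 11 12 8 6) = [6, 5, 2, 3, 4, 11, 0, 7, 1, 9, 10, 12, 8] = (0 6)(1 5 11 12 8)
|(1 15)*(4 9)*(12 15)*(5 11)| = |(1 12 15)(4 9)(5 11)| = 6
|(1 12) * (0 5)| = 2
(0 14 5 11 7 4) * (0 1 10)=(0 14 5 11 7 4 1 10)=[14, 10, 2, 3, 1, 11, 6, 4, 8, 9, 0, 7, 12, 13, 5]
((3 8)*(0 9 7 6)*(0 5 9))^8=((3 8)(5 9 7 6))^8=(9)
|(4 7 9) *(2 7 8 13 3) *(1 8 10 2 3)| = 15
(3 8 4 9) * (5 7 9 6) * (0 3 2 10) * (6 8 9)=[3, 1, 10, 9, 8, 7, 5, 6, 4, 2, 0]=(0 3 9 2 10)(4 8)(5 7 6)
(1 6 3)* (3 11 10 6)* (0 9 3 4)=(0 9 3 1 4)(6 11 10)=[9, 4, 2, 1, 0, 5, 11, 7, 8, 3, 6, 10]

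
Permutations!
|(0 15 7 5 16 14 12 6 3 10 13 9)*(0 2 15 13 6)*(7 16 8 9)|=|(0 13 7 5 8 9 2 15 16 14 12)(3 10 6)|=33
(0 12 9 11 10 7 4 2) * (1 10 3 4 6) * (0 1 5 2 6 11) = [12, 10, 1, 4, 6, 2, 5, 11, 8, 0, 7, 3, 9] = (0 12 9)(1 10 7 11 3 4 6 5 2)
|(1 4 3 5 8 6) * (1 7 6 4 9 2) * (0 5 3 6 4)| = 3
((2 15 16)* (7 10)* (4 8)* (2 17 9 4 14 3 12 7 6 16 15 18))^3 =(2 18)(3 10 17 8 12 6 9 14 7 16 4)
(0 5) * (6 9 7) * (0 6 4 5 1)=(0 1)(4 5 6 9 7)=[1, 0, 2, 3, 5, 6, 9, 4, 8, 7]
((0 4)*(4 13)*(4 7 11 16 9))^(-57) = ((0 13 7 11 16 9 4))^(-57) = (0 4 9 16 11 7 13)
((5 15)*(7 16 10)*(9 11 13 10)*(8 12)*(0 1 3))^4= (0 1 3)(7 13 9)(10 11 16)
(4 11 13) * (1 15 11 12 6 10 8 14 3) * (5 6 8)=(1 15 11 13 4 12 8 14 3)(5 6 10)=[0, 15, 2, 1, 12, 6, 10, 7, 14, 9, 5, 13, 8, 4, 3, 11]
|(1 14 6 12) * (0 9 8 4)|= 4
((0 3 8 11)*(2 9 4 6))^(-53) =(0 11 8 3)(2 6 4 9)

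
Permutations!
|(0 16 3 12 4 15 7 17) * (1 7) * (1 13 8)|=11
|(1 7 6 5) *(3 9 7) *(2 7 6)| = 10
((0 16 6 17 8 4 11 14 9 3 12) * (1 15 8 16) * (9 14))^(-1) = ((0 1 15 8 4 11 9 3 12)(6 17 16))^(-1) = (0 12 3 9 11 4 8 15 1)(6 16 17)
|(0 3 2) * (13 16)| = 6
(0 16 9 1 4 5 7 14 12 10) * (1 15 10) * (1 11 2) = (0 16 9 15 10)(1 4 5 7 14 12 11 2) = [16, 4, 1, 3, 5, 7, 6, 14, 8, 15, 0, 2, 11, 13, 12, 10, 9]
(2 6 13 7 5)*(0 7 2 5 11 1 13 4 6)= [7, 13, 0, 3, 6, 5, 4, 11, 8, 9, 10, 1, 12, 2]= (0 7 11 1 13 2)(4 6)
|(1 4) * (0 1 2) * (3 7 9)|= |(0 1 4 2)(3 7 9)|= 12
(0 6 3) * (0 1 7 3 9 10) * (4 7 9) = (0 6 4 7 3 1 9 10) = [6, 9, 2, 1, 7, 5, 4, 3, 8, 10, 0]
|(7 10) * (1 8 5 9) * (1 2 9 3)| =|(1 8 5 3)(2 9)(7 10)| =4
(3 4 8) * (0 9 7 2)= [9, 1, 0, 4, 8, 5, 6, 2, 3, 7]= (0 9 7 2)(3 4 8)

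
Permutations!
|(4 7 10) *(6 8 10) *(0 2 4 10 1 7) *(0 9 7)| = 8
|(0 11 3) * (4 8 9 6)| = 12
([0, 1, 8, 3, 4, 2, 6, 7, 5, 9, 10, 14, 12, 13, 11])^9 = (11 14)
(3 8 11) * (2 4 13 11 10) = (2 4 13 11 3 8 10) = [0, 1, 4, 8, 13, 5, 6, 7, 10, 9, 2, 3, 12, 11]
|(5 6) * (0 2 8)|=6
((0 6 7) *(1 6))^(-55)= (0 1 6 7)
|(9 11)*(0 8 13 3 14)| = 10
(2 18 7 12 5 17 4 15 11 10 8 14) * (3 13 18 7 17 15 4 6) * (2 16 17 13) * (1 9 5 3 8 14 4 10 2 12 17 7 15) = [0, 9, 15, 12, 10, 1, 8, 17, 4, 5, 14, 2, 3, 18, 16, 11, 7, 6, 13] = (1 9 5)(2 15 11)(3 12)(4 10 14 16 7 17 6 8)(13 18)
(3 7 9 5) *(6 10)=(3 7 9 5)(6 10)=[0, 1, 2, 7, 4, 3, 10, 9, 8, 5, 6]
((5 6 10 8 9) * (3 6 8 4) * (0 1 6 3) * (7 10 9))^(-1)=(0 4 10 7 8 5 9 6 1)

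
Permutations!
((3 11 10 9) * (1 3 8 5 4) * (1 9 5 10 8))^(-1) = (1 9 4 5 10 8 11 3)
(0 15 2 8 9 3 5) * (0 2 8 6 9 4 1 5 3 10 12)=(0 15 8 4 1 5 2 6 9 10 12)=[15, 5, 6, 3, 1, 2, 9, 7, 4, 10, 12, 11, 0, 13, 14, 8]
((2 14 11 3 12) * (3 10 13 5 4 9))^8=(2 3 4 13 11)(5 10 14 12 9)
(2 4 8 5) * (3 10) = (2 4 8 5)(3 10) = [0, 1, 4, 10, 8, 2, 6, 7, 5, 9, 3]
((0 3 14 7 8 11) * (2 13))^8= (0 14 8)(3 7 11)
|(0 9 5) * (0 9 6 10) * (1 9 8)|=|(0 6 10)(1 9 5 8)|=12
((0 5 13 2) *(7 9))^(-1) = ((0 5 13 2)(7 9))^(-1) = (0 2 13 5)(7 9)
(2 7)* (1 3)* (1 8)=(1 3 8)(2 7)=[0, 3, 7, 8, 4, 5, 6, 2, 1]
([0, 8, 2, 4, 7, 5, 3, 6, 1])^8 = (8)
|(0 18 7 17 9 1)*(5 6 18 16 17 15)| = 5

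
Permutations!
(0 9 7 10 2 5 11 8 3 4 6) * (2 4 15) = (0 9 7 10 4 6)(2 5 11 8 3 15) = [9, 1, 5, 15, 6, 11, 0, 10, 3, 7, 4, 8, 12, 13, 14, 2]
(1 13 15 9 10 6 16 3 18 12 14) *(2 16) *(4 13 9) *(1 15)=(1 9 10 6 2 16 3 18 12 14 15 4 13)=[0, 9, 16, 18, 13, 5, 2, 7, 8, 10, 6, 11, 14, 1, 15, 4, 3, 17, 12]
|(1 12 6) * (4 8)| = |(1 12 6)(4 8)| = 6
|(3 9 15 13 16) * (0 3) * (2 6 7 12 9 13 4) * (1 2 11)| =36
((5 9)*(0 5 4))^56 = ((0 5 9 4))^56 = (9)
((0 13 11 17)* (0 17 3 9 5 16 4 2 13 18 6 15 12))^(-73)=(0 6 12 18 15)(2 4 16 5 9 3 11 13)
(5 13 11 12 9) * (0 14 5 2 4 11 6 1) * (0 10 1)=[14, 10, 4, 3, 11, 13, 0, 7, 8, 2, 1, 12, 9, 6, 5]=(0 14 5 13 6)(1 10)(2 4 11 12 9)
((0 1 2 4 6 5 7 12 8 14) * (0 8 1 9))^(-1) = ((0 9)(1 2 4 6 5 7 12)(8 14))^(-1) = (0 9)(1 12 7 5 6 4 2)(8 14)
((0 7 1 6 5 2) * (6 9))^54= (0 5 9 7 2 6 1)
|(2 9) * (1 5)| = 2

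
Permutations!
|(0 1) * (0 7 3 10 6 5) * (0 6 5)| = |(0 1 7 3 10 5 6)| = 7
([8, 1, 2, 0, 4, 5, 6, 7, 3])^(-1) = [3, 1, 2, 8, 4, 5, 6, 7, 0]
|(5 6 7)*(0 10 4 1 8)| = |(0 10 4 1 8)(5 6 7)| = 15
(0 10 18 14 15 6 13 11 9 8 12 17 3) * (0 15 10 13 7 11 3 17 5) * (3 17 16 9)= (0 13 17 16 9 8 12 5)(3 15 6 7 11)(10 18 14)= [13, 1, 2, 15, 4, 0, 7, 11, 12, 8, 18, 3, 5, 17, 10, 6, 9, 16, 14]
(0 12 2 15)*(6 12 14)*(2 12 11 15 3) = (0 14 6 11 15)(2 3) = [14, 1, 3, 2, 4, 5, 11, 7, 8, 9, 10, 15, 12, 13, 6, 0]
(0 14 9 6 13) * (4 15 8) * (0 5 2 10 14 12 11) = [12, 1, 10, 3, 15, 2, 13, 7, 4, 6, 14, 0, 11, 5, 9, 8] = (0 12 11)(2 10 14 9 6 13 5)(4 15 8)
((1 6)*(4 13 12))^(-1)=((1 6)(4 13 12))^(-1)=(1 6)(4 12 13)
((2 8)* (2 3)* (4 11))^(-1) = (2 3 8)(4 11)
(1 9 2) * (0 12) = (0 12)(1 9 2) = [12, 9, 1, 3, 4, 5, 6, 7, 8, 2, 10, 11, 0]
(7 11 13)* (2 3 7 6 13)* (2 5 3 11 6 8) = (2 11 5 3 7 6 13 8) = [0, 1, 11, 7, 4, 3, 13, 6, 2, 9, 10, 5, 12, 8]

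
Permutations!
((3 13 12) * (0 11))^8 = (3 12 13)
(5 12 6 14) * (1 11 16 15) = (1 11 16 15)(5 12 6 14) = [0, 11, 2, 3, 4, 12, 14, 7, 8, 9, 10, 16, 6, 13, 5, 1, 15]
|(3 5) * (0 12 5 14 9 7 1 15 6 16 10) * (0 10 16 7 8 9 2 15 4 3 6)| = |(16)(0 12 5 6 7 1 4 3 14 2 15)(8 9)| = 22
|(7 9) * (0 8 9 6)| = |(0 8 9 7 6)| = 5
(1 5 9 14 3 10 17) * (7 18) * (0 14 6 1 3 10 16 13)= (0 14 10 17 3 16 13)(1 5 9 6)(7 18)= [14, 5, 2, 16, 4, 9, 1, 18, 8, 6, 17, 11, 12, 0, 10, 15, 13, 3, 7]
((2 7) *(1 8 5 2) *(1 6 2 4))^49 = ((1 8 5 4)(2 7 6))^49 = (1 8 5 4)(2 7 6)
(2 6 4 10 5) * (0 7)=(0 7)(2 6 4 10 5)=[7, 1, 6, 3, 10, 2, 4, 0, 8, 9, 5]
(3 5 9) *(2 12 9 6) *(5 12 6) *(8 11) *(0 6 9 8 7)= (0 6 2 9 3 12 8 11 7)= [6, 1, 9, 12, 4, 5, 2, 0, 11, 3, 10, 7, 8]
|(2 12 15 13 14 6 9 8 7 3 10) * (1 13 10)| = 8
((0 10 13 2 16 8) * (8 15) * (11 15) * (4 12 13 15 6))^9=(0 10 15 8)(2 11 4 13 16 6 12)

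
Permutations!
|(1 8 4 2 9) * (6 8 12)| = 7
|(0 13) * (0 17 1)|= |(0 13 17 1)|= 4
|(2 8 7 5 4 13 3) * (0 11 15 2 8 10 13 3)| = 30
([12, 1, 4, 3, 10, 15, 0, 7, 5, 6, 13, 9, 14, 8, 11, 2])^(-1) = [6, 1, 15, 3, 2, 8, 9, 7, 13, 11, 4, 14, 0, 10, 12, 5]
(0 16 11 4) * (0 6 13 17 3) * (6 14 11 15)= [16, 1, 2, 0, 14, 5, 13, 7, 8, 9, 10, 4, 12, 17, 11, 6, 15, 3]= (0 16 15 6 13 17 3)(4 14 11)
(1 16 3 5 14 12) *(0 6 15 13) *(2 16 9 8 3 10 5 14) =[6, 9, 16, 14, 4, 2, 15, 7, 3, 8, 5, 11, 1, 0, 12, 13, 10] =(0 6 15 13)(1 9 8 3 14 12)(2 16 10 5)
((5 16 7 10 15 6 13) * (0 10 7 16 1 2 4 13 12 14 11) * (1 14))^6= (16)(0 2)(1 11)(4 10)(5 6)(12 14)(13 15)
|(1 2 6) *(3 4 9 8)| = 12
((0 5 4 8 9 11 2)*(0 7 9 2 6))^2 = (0 4 2 9 6 5 8 7 11)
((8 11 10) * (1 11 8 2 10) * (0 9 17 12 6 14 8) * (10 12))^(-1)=(0 8 14 6 12 2 10 17 9)(1 11)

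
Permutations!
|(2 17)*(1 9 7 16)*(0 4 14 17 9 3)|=|(0 4 14 17 2 9 7 16 1 3)|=10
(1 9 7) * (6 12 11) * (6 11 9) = (1 6 12 9 7) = [0, 6, 2, 3, 4, 5, 12, 1, 8, 7, 10, 11, 9]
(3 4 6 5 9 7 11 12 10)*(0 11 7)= (0 11 12 10 3 4 6 5 9)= [11, 1, 2, 4, 6, 9, 5, 7, 8, 0, 3, 12, 10]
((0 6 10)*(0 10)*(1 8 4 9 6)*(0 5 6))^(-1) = (10)(0 9 4 8 1)(5 6)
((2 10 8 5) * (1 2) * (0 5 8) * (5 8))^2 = (0 5 2)(1 10 8)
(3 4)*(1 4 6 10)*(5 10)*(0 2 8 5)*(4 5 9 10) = (0 2 8 9 10 1 5 4 3 6) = [2, 5, 8, 6, 3, 4, 0, 7, 9, 10, 1]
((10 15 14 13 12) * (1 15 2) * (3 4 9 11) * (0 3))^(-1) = ((0 3 4 9 11)(1 15 14 13 12 10 2))^(-1) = (0 11 9 4 3)(1 2 10 12 13 14 15)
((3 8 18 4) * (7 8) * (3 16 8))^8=((3 7)(4 16 8 18))^8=(18)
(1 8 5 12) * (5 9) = (1 8 9 5 12) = [0, 8, 2, 3, 4, 12, 6, 7, 9, 5, 10, 11, 1]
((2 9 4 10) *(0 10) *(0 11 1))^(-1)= (0 1 11 4 9 2 10)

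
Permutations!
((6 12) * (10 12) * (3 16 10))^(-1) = (3 6 12 10 16)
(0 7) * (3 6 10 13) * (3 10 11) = (0 7)(3 6 11)(10 13) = [7, 1, 2, 6, 4, 5, 11, 0, 8, 9, 13, 3, 12, 10]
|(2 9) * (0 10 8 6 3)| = 10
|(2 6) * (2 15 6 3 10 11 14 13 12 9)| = 8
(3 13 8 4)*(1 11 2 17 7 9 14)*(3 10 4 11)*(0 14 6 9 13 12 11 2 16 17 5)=(0 14 1 3 12 11 16 17 7 13 8 2 5)(4 10)(6 9)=[14, 3, 5, 12, 10, 0, 9, 13, 2, 6, 4, 16, 11, 8, 1, 15, 17, 7]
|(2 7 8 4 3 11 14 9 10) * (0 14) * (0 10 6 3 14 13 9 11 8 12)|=|(0 13 9 6 3 8 4 14 11 10 2 7 12)|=13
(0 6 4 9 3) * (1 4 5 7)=(0 6 5 7 1 4 9 3)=[6, 4, 2, 0, 9, 7, 5, 1, 8, 3]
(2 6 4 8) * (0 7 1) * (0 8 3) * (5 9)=(0 7 1 8 2 6 4 3)(5 9)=[7, 8, 6, 0, 3, 9, 4, 1, 2, 5]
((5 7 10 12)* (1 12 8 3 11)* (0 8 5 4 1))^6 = ((0 8 3 11)(1 12 4)(5 7 10))^6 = (12)(0 3)(8 11)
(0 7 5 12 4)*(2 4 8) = (0 7 5 12 8 2 4) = [7, 1, 4, 3, 0, 12, 6, 5, 2, 9, 10, 11, 8]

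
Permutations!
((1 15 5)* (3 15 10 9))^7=(1 10 9 3 15 5)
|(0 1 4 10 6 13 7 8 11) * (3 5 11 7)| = 18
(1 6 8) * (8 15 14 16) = (1 6 15 14 16 8) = [0, 6, 2, 3, 4, 5, 15, 7, 1, 9, 10, 11, 12, 13, 16, 14, 8]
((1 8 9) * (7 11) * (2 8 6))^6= (11)(1 6 2 8 9)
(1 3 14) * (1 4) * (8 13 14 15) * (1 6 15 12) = [0, 3, 2, 12, 6, 5, 15, 7, 13, 9, 10, 11, 1, 14, 4, 8] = (1 3 12)(4 6 15 8 13 14)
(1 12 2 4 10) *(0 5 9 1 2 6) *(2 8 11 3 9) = (0 5 2 4 10 8 11 3 9 1 12 6) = [5, 12, 4, 9, 10, 2, 0, 7, 11, 1, 8, 3, 6]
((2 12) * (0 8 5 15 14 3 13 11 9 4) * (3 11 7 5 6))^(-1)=(0 4 9 11 14 15 5 7 13 3 6 8)(2 12)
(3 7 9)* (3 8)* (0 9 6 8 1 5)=[9, 5, 2, 7, 4, 0, 8, 6, 3, 1]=(0 9 1 5)(3 7 6 8)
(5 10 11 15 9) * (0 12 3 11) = (0 12 3 11 15 9 5 10) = [12, 1, 2, 11, 4, 10, 6, 7, 8, 5, 0, 15, 3, 13, 14, 9]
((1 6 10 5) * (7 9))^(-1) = ((1 6 10 5)(7 9))^(-1) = (1 5 10 6)(7 9)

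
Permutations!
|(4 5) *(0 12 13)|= |(0 12 13)(4 5)|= 6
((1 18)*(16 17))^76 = (18)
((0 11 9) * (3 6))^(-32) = (0 11 9)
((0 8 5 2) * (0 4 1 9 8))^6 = (9)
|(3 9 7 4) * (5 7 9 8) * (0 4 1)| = |(9)(0 4 3 8 5 7 1)| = 7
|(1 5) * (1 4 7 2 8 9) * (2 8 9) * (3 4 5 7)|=|(1 7 8 2 9)(3 4)|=10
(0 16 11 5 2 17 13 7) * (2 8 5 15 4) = (0 16 11 15 4 2 17 13 7)(5 8) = [16, 1, 17, 3, 2, 8, 6, 0, 5, 9, 10, 15, 12, 7, 14, 4, 11, 13]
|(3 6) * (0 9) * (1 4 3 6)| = 6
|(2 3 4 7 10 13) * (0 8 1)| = 6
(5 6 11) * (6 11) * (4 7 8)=(4 7 8)(5 11)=[0, 1, 2, 3, 7, 11, 6, 8, 4, 9, 10, 5]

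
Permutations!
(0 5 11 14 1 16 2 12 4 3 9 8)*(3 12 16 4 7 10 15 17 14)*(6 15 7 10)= [5, 4, 16, 9, 12, 11, 15, 6, 0, 8, 7, 3, 10, 13, 1, 17, 2, 14]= (0 5 11 3 9 8)(1 4 12 10 7 6 15 17 14)(2 16)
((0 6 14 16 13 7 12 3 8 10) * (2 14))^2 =((0 6 2 14 16 13 7 12 3 8 10))^2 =(0 2 16 7 3 10 6 14 13 12 8)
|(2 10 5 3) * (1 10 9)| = 6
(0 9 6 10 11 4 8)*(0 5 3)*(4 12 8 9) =(0 4 9 6 10 11 12 8 5 3) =[4, 1, 2, 0, 9, 3, 10, 7, 5, 6, 11, 12, 8]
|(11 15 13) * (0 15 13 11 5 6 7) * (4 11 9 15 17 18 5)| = |(0 17 18 5 6 7)(4 11 13)(9 15)| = 6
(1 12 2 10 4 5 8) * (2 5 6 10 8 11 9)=(1 12 5 11 9 2 8)(4 6 10)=[0, 12, 8, 3, 6, 11, 10, 7, 1, 2, 4, 9, 5]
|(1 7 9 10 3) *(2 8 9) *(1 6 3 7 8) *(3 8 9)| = 15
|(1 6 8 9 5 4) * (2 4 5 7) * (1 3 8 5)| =6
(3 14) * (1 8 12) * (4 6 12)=(1 8 4 6 12)(3 14)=[0, 8, 2, 14, 6, 5, 12, 7, 4, 9, 10, 11, 1, 13, 3]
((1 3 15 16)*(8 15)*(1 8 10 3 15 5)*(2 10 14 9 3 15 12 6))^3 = (1 2 16)(5 6 15)(8 12 10)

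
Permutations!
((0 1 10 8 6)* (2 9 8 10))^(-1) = ((10)(0 1 2 9 8 6))^(-1) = (10)(0 6 8 9 2 1)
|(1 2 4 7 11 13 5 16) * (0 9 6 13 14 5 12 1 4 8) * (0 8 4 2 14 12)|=|(0 9 6 13)(1 14 5 16 2 4 7 11 12)|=36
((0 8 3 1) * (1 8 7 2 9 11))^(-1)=(0 1 11 9 2 7)(3 8)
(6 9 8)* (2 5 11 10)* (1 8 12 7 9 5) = (1 8 6 5 11 10 2)(7 9 12) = [0, 8, 1, 3, 4, 11, 5, 9, 6, 12, 2, 10, 7]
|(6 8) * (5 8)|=3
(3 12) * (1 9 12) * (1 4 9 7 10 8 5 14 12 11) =(1 7 10 8 5 14 12 3 4 9 11) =[0, 7, 2, 4, 9, 14, 6, 10, 5, 11, 8, 1, 3, 13, 12]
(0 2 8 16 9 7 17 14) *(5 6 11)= (0 2 8 16 9 7 17 14)(5 6 11)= [2, 1, 8, 3, 4, 6, 11, 17, 16, 7, 10, 5, 12, 13, 0, 15, 9, 14]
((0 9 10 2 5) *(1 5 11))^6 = ((0 9 10 2 11 1 5))^6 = (0 5 1 11 2 10 9)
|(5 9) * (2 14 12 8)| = |(2 14 12 8)(5 9)| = 4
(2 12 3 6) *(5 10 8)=[0, 1, 12, 6, 4, 10, 2, 7, 5, 9, 8, 11, 3]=(2 12 3 6)(5 10 8)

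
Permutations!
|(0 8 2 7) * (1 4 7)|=6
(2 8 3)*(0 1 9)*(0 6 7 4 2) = (0 1 9 6 7 4 2 8 3) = [1, 9, 8, 0, 2, 5, 7, 4, 3, 6]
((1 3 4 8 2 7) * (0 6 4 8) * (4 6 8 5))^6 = (0 5 1 2)(3 7 8 4)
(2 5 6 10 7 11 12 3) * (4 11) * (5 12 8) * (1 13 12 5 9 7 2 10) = (1 13 12 3 10 2 5 6)(4 11 8 9 7) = [0, 13, 5, 10, 11, 6, 1, 4, 9, 7, 2, 8, 3, 12]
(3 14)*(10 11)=(3 14)(10 11)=[0, 1, 2, 14, 4, 5, 6, 7, 8, 9, 11, 10, 12, 13, 3]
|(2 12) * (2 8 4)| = 4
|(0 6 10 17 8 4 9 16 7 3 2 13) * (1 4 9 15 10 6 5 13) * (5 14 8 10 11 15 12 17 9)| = |(0 14 8 5 13)(1 4 12 17 10 9 16 7 3 2)(11 15)| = 10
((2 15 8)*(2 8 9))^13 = (2 15 9)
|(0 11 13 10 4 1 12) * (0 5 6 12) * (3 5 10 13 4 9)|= |(13)(0 11 4 1)(3 5 6 12 10 9)|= 12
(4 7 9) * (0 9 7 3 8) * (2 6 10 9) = (0 2 6 10 9 4 3 8) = [2, 1, 6, 8, 3, 5, 10, 7, 0, 4, 9]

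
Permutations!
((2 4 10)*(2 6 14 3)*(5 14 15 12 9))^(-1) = (2 3 14 5 9 12 15 6 10 4)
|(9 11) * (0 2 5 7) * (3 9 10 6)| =|(0 2 5 7)(3 9 11 10 6)| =20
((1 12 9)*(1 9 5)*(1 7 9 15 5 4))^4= (15)(1 12 4)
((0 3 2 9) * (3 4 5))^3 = (0 3)(2 4)(5 9)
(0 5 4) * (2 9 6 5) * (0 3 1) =[2, 0, 9, 1, 3, 4, 5, 7, 8, 6] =(0 2 9 6 5 4 3 1)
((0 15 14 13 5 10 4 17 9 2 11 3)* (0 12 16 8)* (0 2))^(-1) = (0 9 17 4 10 5 13 14 15)(2 8 16 12 3 11)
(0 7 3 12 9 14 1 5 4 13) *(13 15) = (0 7 3 12 9 14 1 5 4 15 13) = [7, 5, 2, 12, 15, 4, 6, 3, 8, 14, 10, 11, 9, 0, 1, 13]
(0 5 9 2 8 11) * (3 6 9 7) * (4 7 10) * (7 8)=(0 5 10 4 8 11)(2 7 3 6 9)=[5, 1, 7, 6, 8, 10, 9, 3, 11, 2, 4, 0]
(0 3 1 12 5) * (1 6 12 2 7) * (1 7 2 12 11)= [3, 12, 2, 6, 4, 0, 11, 7, 8, 9, 10, 1, 5]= (0 3 6 11 1 12 5)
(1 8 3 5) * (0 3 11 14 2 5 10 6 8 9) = (0 3 10 6 8 11 14 2 5 1 9) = [3, 9, 5, 10, 4, 1, 8, 7, 11, 0, 6, 14, 12, 13, 2]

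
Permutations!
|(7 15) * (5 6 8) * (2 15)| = 3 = |(2 15 7)(5 6 8)|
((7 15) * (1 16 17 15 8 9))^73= (1 15 9 17 8 16 7)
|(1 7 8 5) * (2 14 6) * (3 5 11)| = 6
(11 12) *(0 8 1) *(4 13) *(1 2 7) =(0 8 2 7 1)(4 13)(11 12) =[8, 0, 7, 3, 13, 5, 6, 1, 2, 9, 10, 12, 11, 4]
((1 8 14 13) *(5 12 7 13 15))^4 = (1 5)(7 14)(8 12)(13 15)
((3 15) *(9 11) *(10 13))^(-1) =((3 15)(9 11)(10 13))^(-1) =(3 15)(9 11)(10 13)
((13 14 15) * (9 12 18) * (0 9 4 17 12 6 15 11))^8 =(18)(0 9 6 15 13 14 11)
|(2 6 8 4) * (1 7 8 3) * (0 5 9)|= 21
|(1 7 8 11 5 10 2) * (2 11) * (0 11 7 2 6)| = 14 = |(0 11 5 10 7 8 6)(1 2)|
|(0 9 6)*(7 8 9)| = 5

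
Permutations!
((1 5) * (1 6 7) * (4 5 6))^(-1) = ((1 6 7)(4 5))^(-1) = (1 7 6)(4 5)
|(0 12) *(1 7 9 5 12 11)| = 7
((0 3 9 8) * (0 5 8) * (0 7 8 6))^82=((0 3 9 7 8 5 6))^82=(0 5 7 3 6 8 9)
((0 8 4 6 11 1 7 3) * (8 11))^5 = (11)(4 8 6)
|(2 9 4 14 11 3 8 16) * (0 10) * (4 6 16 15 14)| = |(0 10)(2 9 6 16)(3 8 15 14 11)| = 20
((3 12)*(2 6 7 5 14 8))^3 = ((2 6 7 5 14 8)(3 12))^3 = (2 5)(3 12)(6 14)(7 8)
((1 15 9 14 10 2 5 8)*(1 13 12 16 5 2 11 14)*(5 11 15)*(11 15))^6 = (1 15 12 8)(5 9 16 13)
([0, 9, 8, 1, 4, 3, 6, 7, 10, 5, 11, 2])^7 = (1 3 5 9)(2 11 10 8)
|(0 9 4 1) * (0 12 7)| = |(0 9 4 1 12 7)| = 6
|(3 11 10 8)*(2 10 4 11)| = 4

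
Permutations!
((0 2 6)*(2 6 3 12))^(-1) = ((0 6)(2 3 12))^(-1) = (0 6)(2 12 3)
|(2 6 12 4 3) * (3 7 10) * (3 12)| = |(2 6 3)(4 7 10 12)| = 12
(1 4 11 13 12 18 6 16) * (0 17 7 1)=(0 17 7 1 4 11 13 12 18 6 16)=[17, 4, 2, 3, 11, 5, 16, 1, 8, 9, 10, 13, 18, 12, 14, 15, 0, 7, 6]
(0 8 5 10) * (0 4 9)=(0 8 5 10 4 9)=[8, 1, 2, 3, 9, 10, 6, 7, 5, 0, 4]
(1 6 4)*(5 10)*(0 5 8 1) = (0 5 10 8 1 6 4) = [5, 6, 2, 3, 0, 10, 4, 7, 1, 9, 8]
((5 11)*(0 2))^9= (0 2)(5 11)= ((0 2)(5 11))^9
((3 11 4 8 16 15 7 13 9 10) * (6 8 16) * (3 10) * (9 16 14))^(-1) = ((3 11 4 14 9)(6 8)(7 13 16 15))^(-1) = (3 9 14 4 11)(6 8)(7 15 16 13)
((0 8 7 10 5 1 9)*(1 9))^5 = (0 9 5 10 7 8)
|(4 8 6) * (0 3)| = 6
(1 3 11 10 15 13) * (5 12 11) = (1 3 5 12 11 10 15 13) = [0, 3, 2, 5, 4, 12, 6, 7, 8, 9, 15, 10, 11, 1, 14, 13]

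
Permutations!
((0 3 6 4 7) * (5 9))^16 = (9)(0 3 6 4 7)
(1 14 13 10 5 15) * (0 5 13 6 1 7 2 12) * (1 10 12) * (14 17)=(0 5 15 7 2 1 17 14 6 10 13 12)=[5, 17, 1, 3, 4, 15, 10, 2, 8, 9, 13, 11, 0, 12, 6, 7, 16, 14]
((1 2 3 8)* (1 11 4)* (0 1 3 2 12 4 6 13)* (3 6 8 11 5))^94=((0 1 12 4 6 13)(3 11 8 5))^94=(0 6 12)(1 13 4)(3 8)(5 11)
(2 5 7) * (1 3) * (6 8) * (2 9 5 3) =(1 2 3)(5 7 9)(6 8) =[0, 2, 3, 1, 4, 7, 8, 9, 6, 5]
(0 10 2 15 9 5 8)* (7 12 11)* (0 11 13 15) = (0 10 2)(5 8 11 7 12 13 15 9) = [10, 1, 0, 3, 4, 8, 6, 12, 11, 5, 2, 7, 13, 15, 14, 9]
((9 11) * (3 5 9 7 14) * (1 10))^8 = ((1 10)(3 5 9 11 7 14))^8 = (3 9 7)(5 11 14)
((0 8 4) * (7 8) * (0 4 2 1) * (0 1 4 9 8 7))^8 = ((2 4 9 8))^8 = (9)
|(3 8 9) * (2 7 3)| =|(2 7 3 8 9)| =5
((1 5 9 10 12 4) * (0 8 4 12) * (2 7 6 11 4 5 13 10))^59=(0 10 13 1 4 11 6 7 2 9 5 8)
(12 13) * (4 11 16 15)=(4 11 16 15)(12 13)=[0, 1, 2, 3, 11, 5, 6, 7, 8, 9, 10, 16, 13, 12, 14, 4, 15]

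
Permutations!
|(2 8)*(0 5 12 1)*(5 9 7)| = 6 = |(0 9 7 5 12 1)(2 8)|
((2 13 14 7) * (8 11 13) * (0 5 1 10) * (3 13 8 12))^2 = (0 1)(2 3 14)(5 10)(7 12 13)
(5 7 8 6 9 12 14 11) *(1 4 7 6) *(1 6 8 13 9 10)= (1 4 7 13 9 12 14 11 5 8 6 10)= [0, 4, 2, 3, 7, 8, 10, 13, 6, 12, 1, 5, 14, 9, 11]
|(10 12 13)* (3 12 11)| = 5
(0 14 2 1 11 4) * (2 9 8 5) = (0 14 9 8 5 2 1 11 4) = [14, 11, 1, 3, 0, 2, 6, 7, 5, 8, 10, 4, 12, 13, 9]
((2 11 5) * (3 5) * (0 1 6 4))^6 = (0 6)(1 4)(2 3)(5 11)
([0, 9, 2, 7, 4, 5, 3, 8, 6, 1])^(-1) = (1 9)(3 6 8 7)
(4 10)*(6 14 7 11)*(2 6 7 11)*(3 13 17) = (2 6 14 11 7)(3 13 17)(4 10) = [0, 1, 6, 13, 10, 5, 14, 2, 8, 9, 4, 7, 12, 17, 11, 15, 16, 3]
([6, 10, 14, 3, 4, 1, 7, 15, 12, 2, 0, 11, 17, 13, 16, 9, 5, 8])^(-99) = [0, 1, 2, 3, 4, 5, 6, 7, 8, 9, 10, 11, 12, 13, 14, 15, 16, 17]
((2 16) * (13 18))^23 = (2 16)(13 18)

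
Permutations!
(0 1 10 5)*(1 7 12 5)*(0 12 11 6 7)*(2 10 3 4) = (1 3 4 2 10)(5 12)(6 7 11) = [0, 3, 10, 4, 2, 12, 7, 11, 8, 9, 1, 6, 5]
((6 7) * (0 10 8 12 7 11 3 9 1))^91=(0 10 8 12 7 6 11 3 9 1)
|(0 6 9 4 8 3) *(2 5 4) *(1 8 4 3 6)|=8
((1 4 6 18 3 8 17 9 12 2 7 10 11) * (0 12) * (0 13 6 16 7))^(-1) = (0 2 12)(1 11 10 7 16 4)(3 18 6 13 9 17 8)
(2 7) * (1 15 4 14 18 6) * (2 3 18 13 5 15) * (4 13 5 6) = (1 2 7 3 18 4 14 5 15 13 6) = [0, 2, 7, 18, 14, 15, 1, 3, 8, 9, 10, 11, 12, 6, 5, 13, 16, 17, 4]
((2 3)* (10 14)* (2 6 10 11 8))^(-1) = ((2 3 6 10 14 11 8))^(-1) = (2 8 11 14 10 6 3)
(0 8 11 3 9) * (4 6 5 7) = (0 8 11 3 9)(4 6 5 7) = [8, 1, 2, 9, 6, 7, 5, 4, 11, 0, 10, 3]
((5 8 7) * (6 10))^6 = (10)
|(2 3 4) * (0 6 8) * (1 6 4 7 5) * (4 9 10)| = |(0 9 10 4 2 3 7 5 1 6 8)| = 11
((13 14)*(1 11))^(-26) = ((1 11)(13 14))^(-26) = (14)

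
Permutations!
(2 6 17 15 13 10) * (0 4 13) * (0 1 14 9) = (0 4 13 10 2 6 17 15 1 14 9) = [4, 14, 6, 3, 13, 5, 17, 7, 8, 0, 2, 11, 12, 10, 9, 1, 16, 15]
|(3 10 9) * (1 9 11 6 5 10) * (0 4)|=12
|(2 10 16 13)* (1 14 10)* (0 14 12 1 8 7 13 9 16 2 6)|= 8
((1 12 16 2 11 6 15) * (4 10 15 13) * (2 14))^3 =(1 14 6 10 12 2 13 15 16 11 4)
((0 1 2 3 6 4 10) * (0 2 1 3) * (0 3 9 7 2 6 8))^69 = (10)(0 2)(3 9)(7 8)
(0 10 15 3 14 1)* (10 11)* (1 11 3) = (0 3 14 11 10 15 1) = [3, 0, 2, 14, 4, 5, 6, 7, 8, 9, 15, 10, 12, 13, 11, 1]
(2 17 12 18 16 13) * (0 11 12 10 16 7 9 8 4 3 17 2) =(0 11 12 18 7 9 8 4 3 17 10 16 13) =[11, 1, 2, 17, 3, 5, 6, 9, 4, 8, 16, 12, 18, 0, 14, 15, 13, 10, 7]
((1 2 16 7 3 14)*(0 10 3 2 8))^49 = (0 10 3 14 1 8)(2 16 7)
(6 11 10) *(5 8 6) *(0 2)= [2, 1, 0, 3, 4, 8, 11, 7, 6, 9, 5, 10]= (0 2)(5 8 6 11 10)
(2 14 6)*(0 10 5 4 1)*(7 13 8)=[10, 0, 14, 3, 1, 4, 2, 13, 7, 9, 5, 11, 12, 8, 6]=(0 10 5 4 1)(2 14 6)(7 13 8)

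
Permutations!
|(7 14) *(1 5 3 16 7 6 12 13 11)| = 10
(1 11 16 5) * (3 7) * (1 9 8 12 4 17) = (1 11 16 5 9 8 12 4 17)(3 7) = [0, 11, 2, 7, 17, 9, 6, 3, 12, 8, 10, 16, 4, 13, 14, 15, 5, 1]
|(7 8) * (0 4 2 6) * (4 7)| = |(0 7 8 4 2 6)| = 6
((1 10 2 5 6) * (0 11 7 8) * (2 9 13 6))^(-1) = ((0 11 7 8)(1 10 9 13 6)(2 5))^(-1) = (0 8 7 11)(1 6 13 9 10)(2 5)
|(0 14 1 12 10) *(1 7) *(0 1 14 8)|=6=|(0 8)(1 12 10)(7 14)|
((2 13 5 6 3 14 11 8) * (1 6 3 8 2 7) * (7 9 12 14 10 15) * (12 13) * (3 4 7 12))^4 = (1 13)(2 12 3 14 10 11 15)(4 8)(5 6)(7 9)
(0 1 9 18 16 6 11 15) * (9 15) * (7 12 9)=(0 1 15)(6 11 7 12 9 18 16)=[1, 15, 2, 3, 4, 5, 11, 12, 8, 18, 10, 7, 9, 13, 14, 0, 6, 17, 16]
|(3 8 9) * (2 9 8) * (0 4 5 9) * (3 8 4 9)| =7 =|(0 9 8 4 5 3 2)|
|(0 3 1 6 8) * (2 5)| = |(0 3 1 6 8)(2 5)| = 10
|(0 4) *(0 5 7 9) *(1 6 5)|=|(0 4 1 6 5 7 9)|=7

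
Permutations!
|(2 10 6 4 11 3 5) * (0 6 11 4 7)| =|(0 6 7)(2 10 11 3 5)| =15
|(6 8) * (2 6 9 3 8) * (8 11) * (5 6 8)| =7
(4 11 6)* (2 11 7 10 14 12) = (2 11 6 4 7 10 14 12) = [0, 1, 11, 3, 7, 5, 4, 10, 8, 9, 14, 6, 2, 13, 12]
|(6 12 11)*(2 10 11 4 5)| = |(2 10 11 6 12 4 5)| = 7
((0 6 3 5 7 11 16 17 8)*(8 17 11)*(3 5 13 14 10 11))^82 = ((17)(0 6 5 7 8)(3 13 14 10 11 16))^82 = (17)(0 5 8 6 7)(3 11 14)(10 13 16)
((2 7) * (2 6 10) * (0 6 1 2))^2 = ((0 6 10)(1 2 7))^2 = (0 10 6)(1 7 2)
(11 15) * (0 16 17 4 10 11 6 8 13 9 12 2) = (0 16 17 4 10 11 15 6 8 13 9 12 2) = [16, 1, 0, 3, 10, 5, 8, 7, 13, 12, 11, 15, 2, 9, 14, 6, 17, 4]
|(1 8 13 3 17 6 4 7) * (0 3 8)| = 14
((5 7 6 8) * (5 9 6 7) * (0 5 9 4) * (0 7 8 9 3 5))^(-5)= (3 5)(4 7 8)(6 9)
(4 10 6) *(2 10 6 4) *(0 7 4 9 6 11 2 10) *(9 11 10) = (0 7 4 10 11 2)(6 9) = [7, 1, 0, 3, 10, 5, 9, 4, 8, 6, 11, 2]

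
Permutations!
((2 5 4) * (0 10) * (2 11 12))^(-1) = (0 10)(2 12 11 4 5)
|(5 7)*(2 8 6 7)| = 5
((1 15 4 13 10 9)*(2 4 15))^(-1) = (15)(1 9 10 13 4 2)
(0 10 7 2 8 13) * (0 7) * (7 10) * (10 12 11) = (0 7 2 8 13 12 11 10) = [7, 1, 8, 3, 4, 5, 6, 2, 13, 9, 0, 10, 11, 12]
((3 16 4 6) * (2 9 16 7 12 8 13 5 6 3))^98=(2 6 5 13 8 12 7 3 4 16 9)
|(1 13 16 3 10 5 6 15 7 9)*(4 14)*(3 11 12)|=12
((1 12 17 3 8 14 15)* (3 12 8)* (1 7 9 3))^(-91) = ((1 8 14 15 7 9 3)(12 17))^(-91) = (12 17)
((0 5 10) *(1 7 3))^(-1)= ((0 5 10)(1 7 3))^(-1)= (0 10 5)(1 3 7)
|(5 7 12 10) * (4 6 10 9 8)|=|(4 6 10 5 7 12 9 8)|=8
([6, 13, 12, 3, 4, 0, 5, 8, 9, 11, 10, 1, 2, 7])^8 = (0 5 6)(1 7 9)(8 11 13)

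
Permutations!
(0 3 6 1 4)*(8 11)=[3, 4, 2, 6, 0, 5, 1, 7, 11, 9, 10, 8]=(0 3 6 1 4)(8 11)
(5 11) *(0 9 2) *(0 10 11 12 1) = (0 9 2 10 11 5 12 1) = [9, 0, 10, 3, 4, 12, 6, 7, 8, 2, 11, 5, 1]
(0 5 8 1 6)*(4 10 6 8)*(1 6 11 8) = (0 5 4 10 11 8 6) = [5, 1, 2, 3, 10, 4, 0, 7, 6, 9, 11, 8]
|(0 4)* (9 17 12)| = |(0 4)(9 17 12)| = 6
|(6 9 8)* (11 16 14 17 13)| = 15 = |(6 9 8)(11 16 14 17 13)|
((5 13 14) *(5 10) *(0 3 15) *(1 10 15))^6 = (0 14 5 1)(3 15 13 10)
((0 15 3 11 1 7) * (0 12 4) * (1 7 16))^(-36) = ((0 15 3 11 7 12 4)(1 16))^(-36) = (16)(0 4 12 7 11 3 15)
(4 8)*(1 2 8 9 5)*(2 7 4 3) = (1 7 4 9 5)(2 8 3) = [0, 7, 8, 2, 9, 1, 6, 4, 3, 5]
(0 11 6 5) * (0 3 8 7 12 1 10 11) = [0, 10, 2, 8, 4, 3, 5, 12, 7, 9, 11, 6, 1] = (1 10 11 6 5 3 8 7 12)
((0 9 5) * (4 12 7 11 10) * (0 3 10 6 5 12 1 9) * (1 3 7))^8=(1 12 9)(3 4 10)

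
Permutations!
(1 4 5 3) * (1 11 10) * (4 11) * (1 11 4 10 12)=(1 4 5 3 10 11 12)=[0, 4, 2, 10, 5, 3, 6, 7, 8, 9, 11, 12, 1]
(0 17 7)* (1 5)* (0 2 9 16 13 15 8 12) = [17, 5, 9, 3, 4, 1, 6, 2, 12, 16, 10, 11, 0, 15, 14, 8, 13, 7] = (0 17 7 2 9 16 13 15 8 12)(1 5)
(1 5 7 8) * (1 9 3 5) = (3 5 7 8 9) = [0, 1, 2, 5, 4, 7, 6, 8, 9, 3]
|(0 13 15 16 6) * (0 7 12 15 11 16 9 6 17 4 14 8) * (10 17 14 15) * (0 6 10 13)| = |(4 15 9 10 17)(6 7 12 13 11 16 14 8)| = 40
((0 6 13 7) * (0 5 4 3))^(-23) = (0 4 7 6 3 5 13) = ((0 6 13 7 5 4 3))^(-23)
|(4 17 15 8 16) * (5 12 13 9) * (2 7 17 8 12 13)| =15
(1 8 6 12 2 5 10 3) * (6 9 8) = (1 6 12 2 5 10 3)(8 9) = [0, 6, 5, 1, 4, 10, 12, 7, 9, 8, 3, 11, 2]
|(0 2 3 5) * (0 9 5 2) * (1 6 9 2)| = |(1 6 9 5 2 3)| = 6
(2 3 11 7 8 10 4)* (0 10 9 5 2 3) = (0 10 4 3 11 7 8 9 5 2) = [10, 1, 0, 11, 3, 2, 6, 8, 9, 5, 4, 7]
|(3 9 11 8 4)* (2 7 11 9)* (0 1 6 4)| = 9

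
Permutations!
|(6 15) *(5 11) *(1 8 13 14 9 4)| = |(1 8 13 14 9 4)(5 11)(6 15)| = 6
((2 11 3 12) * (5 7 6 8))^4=(12)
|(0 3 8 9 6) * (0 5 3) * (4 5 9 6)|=6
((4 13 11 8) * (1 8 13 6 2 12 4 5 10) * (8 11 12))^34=(1 4 5 13 2)(6 10 12 8 11)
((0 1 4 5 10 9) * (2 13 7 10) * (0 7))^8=(0 4 2)(1 5 13)(7 9 10)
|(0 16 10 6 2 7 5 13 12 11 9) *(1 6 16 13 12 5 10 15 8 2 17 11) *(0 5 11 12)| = 60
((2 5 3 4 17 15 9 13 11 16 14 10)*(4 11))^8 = ((2 5 3 11 16 14 10)(4 17 15 9 13))^8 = (2 5 3 11 16 14 10)(4 9 17 13 15)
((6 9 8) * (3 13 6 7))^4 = ((3 13 6 9 8 7))^4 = (3 8 6)(7 9 13)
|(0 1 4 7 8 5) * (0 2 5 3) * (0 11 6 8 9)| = |(0 1 4 7 9)(2 5)(3 11 6 8)| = 20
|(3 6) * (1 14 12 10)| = |(1 14 12 10)(3 6)| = 4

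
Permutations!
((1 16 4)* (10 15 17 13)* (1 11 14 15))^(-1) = (1 10 13 17 15 14 11 4 16)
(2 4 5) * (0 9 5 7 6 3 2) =[9, 1, 4, 2, 7, 0, 3, 6, 8, 5] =(0 9 5)(2 4 7 6 3)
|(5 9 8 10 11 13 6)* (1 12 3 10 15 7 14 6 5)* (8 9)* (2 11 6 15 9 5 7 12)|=33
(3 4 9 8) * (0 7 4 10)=(0 7 4 9 8 3 10)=[7, 1, 2, 10, 9, 5, 6, 4, 3, 8, 0]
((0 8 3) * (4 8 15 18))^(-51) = ((0 15 18 4 8 3))^(-51) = (0 4)(3 18)(8 15)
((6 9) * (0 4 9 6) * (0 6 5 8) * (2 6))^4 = ((0 4 9 2 6 5 8))^4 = (0 6 4 5 9 8 2)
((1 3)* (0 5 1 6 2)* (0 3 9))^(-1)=(0 9 1 5)(2 6 3)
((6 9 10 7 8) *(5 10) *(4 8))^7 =(10)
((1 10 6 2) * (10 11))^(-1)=((1 11 10 6 2))^(-1)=(1 2 6 10 11)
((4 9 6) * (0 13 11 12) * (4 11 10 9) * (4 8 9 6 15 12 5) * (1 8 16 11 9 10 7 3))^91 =(0 3 10 15 13 1 6 12 7 8 9)(4 5 11 16)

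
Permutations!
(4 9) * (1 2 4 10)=(1 2 4 9 10)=[0, 2, 4, 3, 9, 5, 6, 7, 8, 10, 1]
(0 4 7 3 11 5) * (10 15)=(0 4 7 3 11 5)(10 15)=[4, 1, 2, 11, 7, 0, 6, 3, 8, 9, 15, 5, 12, 13, 14, 10]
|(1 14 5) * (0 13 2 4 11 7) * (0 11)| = 12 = |(0 13 2 4)(1 14 5)(7 11)|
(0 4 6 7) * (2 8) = (0 4 6 7)(2 8) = [4, 1, 8, 3, 6, 5, 7, 0, 2]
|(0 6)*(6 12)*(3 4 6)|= 5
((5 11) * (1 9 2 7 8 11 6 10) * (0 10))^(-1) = (0 6 5 11 8 7 2 9 1 10) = ((0 10 1 9 2 7 8 11 5 6))^(-1)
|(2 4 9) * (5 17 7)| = 3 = |(2 4 9)(5 17 7)|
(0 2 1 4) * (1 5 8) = (0 2 5 8 1 4) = [2, 4, 5, 3, 0, 8, 6, 7, 1]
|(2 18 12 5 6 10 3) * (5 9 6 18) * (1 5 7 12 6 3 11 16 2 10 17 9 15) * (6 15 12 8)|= |(1 5 18 15)(2 7 8 6 17 9 3 10 11 16)|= 20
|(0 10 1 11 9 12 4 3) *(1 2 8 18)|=11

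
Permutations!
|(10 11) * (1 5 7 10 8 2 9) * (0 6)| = 8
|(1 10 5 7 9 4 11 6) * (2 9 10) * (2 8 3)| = 24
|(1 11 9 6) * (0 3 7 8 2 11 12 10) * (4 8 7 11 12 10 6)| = |(0 3 11 9 4 8 2 12 6 1 10)| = 11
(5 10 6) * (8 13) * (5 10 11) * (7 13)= (5 11)(6 10)(7 13 8)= [0, 1, 2, 3, 4, 11, 10, 13, 7, 9, 6, 5, 12, 8]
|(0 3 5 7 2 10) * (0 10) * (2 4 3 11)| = |(0 11 2)(3 5 7 4)| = 12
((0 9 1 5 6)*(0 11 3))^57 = (0 9 1 5 6 11 3)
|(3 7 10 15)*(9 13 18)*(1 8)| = |(1 8)(3 7 10 15)(9 13 18)| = 12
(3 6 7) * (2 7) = (2 7 3 6) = [0, 1, 7, 6, 4, 5, 2, 3]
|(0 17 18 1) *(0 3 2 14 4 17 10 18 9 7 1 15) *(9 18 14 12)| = 42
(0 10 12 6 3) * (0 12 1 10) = (1 10)(3 12 6) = [0, 10, 2, 12, 4, 5, 3, 7, 8, 9, 1, 11, 6]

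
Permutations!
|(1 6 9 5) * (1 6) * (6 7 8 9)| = 4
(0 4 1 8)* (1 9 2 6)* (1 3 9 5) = (0 4 5 1 8)(2 6 3 9) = [4, 8, 6, 9, 5, 1, 3, 7, 0, 2]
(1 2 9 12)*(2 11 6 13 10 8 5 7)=(1 11 6 13 10 8 5 7 2 9 12)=[0, 11, 9, 3, 4, 7, 13, 2, 5, 12, 8, 6, 1, 10]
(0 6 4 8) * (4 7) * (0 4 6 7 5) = (0 7 6 5)(4 8) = [7, 1, 2, 3, 8, 0, 5, 6, 4]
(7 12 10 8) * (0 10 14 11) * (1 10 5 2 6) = [5, 10, 6, 3, 4, 2, 1, 12, 7, 9, 8, 0, 14, 13, 11] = (0 5 2 6 1 10 8 7 12 14 11)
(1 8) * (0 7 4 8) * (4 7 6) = (0 6 4 8 1) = [6, 0, 2, 3, 8, 5, 4, 7, 1]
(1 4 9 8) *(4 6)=(1 6 4 9 8)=[0, 6, 2, 3, 9, 5, 4, 7, 1, 8]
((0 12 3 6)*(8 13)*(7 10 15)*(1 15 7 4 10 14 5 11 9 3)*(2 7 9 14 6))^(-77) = (15)(5 11 14)(8 13)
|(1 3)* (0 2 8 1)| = |(0 2 8 1 3)| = 5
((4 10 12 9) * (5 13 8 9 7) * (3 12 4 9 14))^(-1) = ((3 12 7 5 13 8 14)(4 10))^(-1) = (3 14 8 13 5 7 12)(4 10)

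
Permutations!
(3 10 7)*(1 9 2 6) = [0, 9, 6, 10, 4, 5, 1, 3, 8, 2, 7] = (1 9 2 6)(3 10 7)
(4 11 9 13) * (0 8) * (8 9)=(0 9 13 4 11 8)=[9, 1, 2, 3, 11, 5, 6, 7, 0, 13, 10, 8, 12, 4]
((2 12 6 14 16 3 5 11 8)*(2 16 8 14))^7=((2 12 6)(3 5 11 14 8 16))^7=(2 12 6)(3 5 11 14 8 16)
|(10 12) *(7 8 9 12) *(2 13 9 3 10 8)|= 8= |(2 13 9 12 8 3 10 7)|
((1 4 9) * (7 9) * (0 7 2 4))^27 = (0 1 9 7)(2 4)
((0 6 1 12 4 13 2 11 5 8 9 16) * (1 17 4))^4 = ((0 6 17 4 13 2 11 5 8 9 16)(1 12))^4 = (0 13 8 6 2 9 17 11 16 4 5)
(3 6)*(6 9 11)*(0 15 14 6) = (0 15 14 6 3 9 11) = [15, 1, 2, 9, 4, 5, 3, 7, 8, 11, 10, 0, 12, 13, 6, 14]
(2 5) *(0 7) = (0 7)(2 5) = [7, 1, 5, 3, 4, 2, 6, 0]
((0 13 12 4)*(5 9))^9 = (0 13 12 4)(5 9) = ((0 13 12 4)(5 9))^9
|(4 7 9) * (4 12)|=4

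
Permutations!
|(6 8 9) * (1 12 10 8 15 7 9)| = 4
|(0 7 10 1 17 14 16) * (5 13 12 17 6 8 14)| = 8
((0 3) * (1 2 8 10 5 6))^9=(0 3)(1 10)(2 5)(6 8)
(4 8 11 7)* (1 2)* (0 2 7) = (0 2 1 7 4 8 11) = [2, 7, 1, 3, 8, 5, 6, 4, 11, 9, 10, 0]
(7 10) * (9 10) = [0, 1, 2, 3, 4, 5, 6, 9, 8, 10, 7] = (7 9 10)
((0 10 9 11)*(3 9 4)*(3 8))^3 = ((0 10 4 8 3 9 11))^3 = (0 8 11 4 9 10 3)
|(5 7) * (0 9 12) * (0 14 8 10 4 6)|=|(0 9 12 14 8 10 4 6)(5 7)|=8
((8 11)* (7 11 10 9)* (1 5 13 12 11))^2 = (1 13 11 10 7 5 12 8 9)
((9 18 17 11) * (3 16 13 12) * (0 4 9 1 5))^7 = ((0 4 9 18 17 11 1 5)(3 16 13 12))^7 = (0 5 1 11 17 18 9 4)(3 12 13 16)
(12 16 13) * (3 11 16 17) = (3 11 16 13 12 17) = [0, 1, 2, 11, 4, 5, 6, 7, 8, 9, 10, 16, 17, 12, 14, 15, 13, 3]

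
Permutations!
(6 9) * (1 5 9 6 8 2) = (1 5 9 8 2) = [0, 5, 1, 3, 4, 9, 6, 7, 2, 8]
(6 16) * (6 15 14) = [0, 1, 2, 3, 4, 5, 16, 7, 8, 9, 10, 11, 12, 13, 6, 14, 15] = (6 16 15 14)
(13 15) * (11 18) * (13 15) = [0, 1, 2, 3, 4, 5, 6, 7, 8, 9, 10, 18, 12, 13, 14, 15, 16, 17, 11] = (11 18)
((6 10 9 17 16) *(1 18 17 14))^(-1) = (1 14 9 10 6 16 17 18)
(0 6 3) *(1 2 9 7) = (0 6 3)(1 2 9 7) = [6, 2, 9, 0, 4, 5, 3, 1, 8, 7]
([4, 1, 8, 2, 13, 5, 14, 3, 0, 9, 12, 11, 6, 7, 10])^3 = (0 7 8 13 2 4 3)(6 12 10 14)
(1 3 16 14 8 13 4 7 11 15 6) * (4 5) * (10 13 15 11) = (1 3 16 14 8 15 6)(4 7 10 13 5) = [0, 3, 2, 16, 7, 4, 1, 10, 15, 9, 13, 11, 12, 5, 8, 6, 14]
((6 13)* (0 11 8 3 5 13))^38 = ((0 11 8 3 5 13 6))^38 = (0 3 6 8 13 11 5)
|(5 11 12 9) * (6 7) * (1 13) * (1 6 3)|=|(1 13 6 7 3)(5 11 12 9)|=20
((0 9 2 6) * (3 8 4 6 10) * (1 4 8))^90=((0 9 2 10 3 1 4 6))^90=(0 2 3 4)(1 6 9 10)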